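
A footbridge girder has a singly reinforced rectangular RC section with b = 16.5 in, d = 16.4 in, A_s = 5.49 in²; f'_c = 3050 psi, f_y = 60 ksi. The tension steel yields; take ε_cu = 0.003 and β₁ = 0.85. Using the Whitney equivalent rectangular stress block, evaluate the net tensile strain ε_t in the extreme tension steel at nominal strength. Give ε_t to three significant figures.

ε_t ≈ 0.00243

a = A_s f_y/(0.85 f'_c b) = 7.701 in.
β₁ = 0.85, so c = a/β₁ = 7.701/0.85 = 9.060 in.
From the linear strain diagram with ε_cu = 0.003: ε_t = 0.003 (d − c)/c = 0.003 × (16.4 − 9.060)/9.060 = 0.00243.
ε_t < 0.004 — the section is over-reinforced for flexure under ACI limits.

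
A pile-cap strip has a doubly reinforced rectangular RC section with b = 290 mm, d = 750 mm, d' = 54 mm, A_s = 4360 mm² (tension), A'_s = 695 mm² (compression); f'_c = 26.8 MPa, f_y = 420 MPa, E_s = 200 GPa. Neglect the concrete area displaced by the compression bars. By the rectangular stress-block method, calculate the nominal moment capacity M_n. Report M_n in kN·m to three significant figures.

M_n ≈ 1180 kN·m

Assume both tension and compression steel yield.
Net tension couple steel: A_s − A'_s = 3665 mm².
a = (A_s − A'_s) f_y / (0.85 f'_c b) = 1539300/(0.85 × 26.8 × 290) = 233.01 mm.
c = a/β₁ = 233.01/0.85 = 274.13 mm; ε'_s = 0.003(c − d')/c = 0.0024 ≥ f_y/E_s = 0.0021, so compression steel does yield.
M_n = (A_s − A'_s) f_y (d − a/2) + A'_s f_y (d − d') = [1539300 × (750 − 116.505) + 291900 × (750 − 54)] × 10⁻⁶ = 975.14 + 203.16 = 1178.30 kN·m.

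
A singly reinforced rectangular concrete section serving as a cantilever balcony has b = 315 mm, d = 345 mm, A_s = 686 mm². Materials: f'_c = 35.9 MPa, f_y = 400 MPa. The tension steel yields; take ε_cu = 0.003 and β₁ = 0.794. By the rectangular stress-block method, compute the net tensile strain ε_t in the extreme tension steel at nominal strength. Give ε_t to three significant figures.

ε_t ≈ 0.0258

a = A_s f_y/(0.85 f'_c b) = 28.55 mm.
β₁ = 0.794, so c = a/β₁ = 28.55/0.794 = 35.96 mm.
From the linear strain diagram with ε_cu = 0.003: ε_t = 0.003 (d − c)/c = 0.003 × (345 − 35.96)/35.96 = 0.0258.
Since ε_t ≥ 0.005, the section is tension-controlled.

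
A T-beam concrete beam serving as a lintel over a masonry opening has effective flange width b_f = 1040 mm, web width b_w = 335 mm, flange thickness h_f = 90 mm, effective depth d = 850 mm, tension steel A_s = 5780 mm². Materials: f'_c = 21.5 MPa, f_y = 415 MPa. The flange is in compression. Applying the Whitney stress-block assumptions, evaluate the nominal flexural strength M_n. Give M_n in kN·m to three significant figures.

M_n ≈ 1860 kN·m

Tension: T = A_s f_y = 5780 × 415 = 2398700 N.
Try a within the flange: a = T/(0.85 f'_c b_f) = 2398700/(0.85 × 21.5 × 1040) = 126.21 mm.
a = 126.21 > h_f = 90 mm: the block extends into the web. Split into flange-overhang and web parts.
C_f = 0.85 f'_c (b_f − b_w) h_f = 0.85 × 21.5 × (1040 − 335) × 90 = 1159549 N.
Remaining web compression depth: a_w = (T − C_f)/(0.85 f'_c b_w) = (2398700 − 1159549)/(0.85 × 21.5 × 335) = 202.41 mm.
M_n = C_f(d − h_f/2) + (T − C_f)(d − a_w/2) = 1159549 × (850 − 45) + 1239151 × (850 − 101.205) = 933.44 + 927.87 = 1861.31 × 10⁶ N·mm.
M_n = 1861.31 kN·m.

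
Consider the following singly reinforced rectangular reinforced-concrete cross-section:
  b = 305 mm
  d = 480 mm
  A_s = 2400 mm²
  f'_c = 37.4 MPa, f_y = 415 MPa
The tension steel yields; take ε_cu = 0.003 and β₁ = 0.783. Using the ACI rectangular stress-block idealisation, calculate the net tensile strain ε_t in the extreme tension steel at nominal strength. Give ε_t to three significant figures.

ε_t ≈ 0.00798

a = A_s f_y/(0.85 f'_c b) = 102.72 mm.
β₁ = 0.783, so c = a/β₁ = 102.72/0.783 = 131.19 mm.
From the linear strain diagram with ε_cu = 0.003: ε_t = 0.003 (d − c)/c = 0.003 × (480 − 131.19)/131.19 = 0.00798.
Since ε_t ≥ 0.005, the section is tension-controlled.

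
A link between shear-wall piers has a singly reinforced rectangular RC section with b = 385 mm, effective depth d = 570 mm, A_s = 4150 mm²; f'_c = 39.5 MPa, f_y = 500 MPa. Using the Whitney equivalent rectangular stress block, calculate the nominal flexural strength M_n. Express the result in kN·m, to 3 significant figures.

M_n ≈ 1020 kN·m

T = A_s f_y = 4150 × 500 = 2075000 N = 2075 kN.
From C = T: a = T/(0.85 f'_c b) = 2075000/(0.85 × 39.5 × 385) = 160.52 mm.
M_n = T(d − a/2) = 2075 kN × (570 − 80.26) mm = 1016.21 kN·m.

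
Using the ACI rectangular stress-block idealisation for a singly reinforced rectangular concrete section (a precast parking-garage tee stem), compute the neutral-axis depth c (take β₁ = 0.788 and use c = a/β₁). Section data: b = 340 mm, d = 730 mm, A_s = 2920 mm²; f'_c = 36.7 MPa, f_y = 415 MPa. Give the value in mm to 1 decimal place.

T = A_s f_y = 2920 × 415 = 1211800 N = 1211.8 kN.
Setting C = 0.85 f'_c a b equal to T: a = 1211800/(0.85 × 36.7 × 340) = 114.253 mm.
With β₁ = 0.788, c = a/β₁ = 114.253/0.788 = 145.0 mm.

c ≈ 145.0 mm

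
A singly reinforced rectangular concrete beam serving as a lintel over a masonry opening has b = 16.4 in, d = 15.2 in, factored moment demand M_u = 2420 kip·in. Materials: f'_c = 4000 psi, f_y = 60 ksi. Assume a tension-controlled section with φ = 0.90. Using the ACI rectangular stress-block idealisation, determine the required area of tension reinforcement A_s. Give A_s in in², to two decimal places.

M_n = M_u/φ = 2420/0.90 = 2688.89 kip·in.
From M_n = 0.85 f'_c a b (d − a/2):
a = d − √(d² − 2M_n/(0.85 f'_c b)) = 15.2 − √(15.2² − 2 × 2688.89/(0.85 × 4 × 16.4)) = 3.598 in.
A_s = 0.85 f'_c a b / f_y = 0.85 × 4 × 3.598 × 16.4 / 60 = 3.344 in².

A_s ≈ 3.34 in²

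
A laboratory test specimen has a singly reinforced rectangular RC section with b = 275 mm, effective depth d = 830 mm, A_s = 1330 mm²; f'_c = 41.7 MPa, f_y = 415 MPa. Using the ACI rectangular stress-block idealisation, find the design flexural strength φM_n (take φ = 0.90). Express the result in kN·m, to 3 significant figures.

T = A_s f_y = 1330 × 415 = 551950 N = 551.95 kN.
From C = T: a = T/(0.85 f'_c b) = 551950/(0.85 × 41.7 × 275) = 56.63 mm.
M_n = T(d − a/2) = 551.95 kN × (830 − 28.315) mm = 442.49 kN·m.
φM_n = 0.90 × 442.49 = 398.24 kN·m.

φM_n ≈ 398 kN·m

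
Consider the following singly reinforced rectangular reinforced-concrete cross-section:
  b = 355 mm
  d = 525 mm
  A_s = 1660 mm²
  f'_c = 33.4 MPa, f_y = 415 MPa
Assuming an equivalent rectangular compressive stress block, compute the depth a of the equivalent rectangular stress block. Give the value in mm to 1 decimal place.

a ≈ 68.4 mm

T = A_s f_y = 1660 × 415 = 688900 N = 688.9 kN.
Setting C = 0.85 f'_c a b equal to T: a = 688900/(0.85 × 33.4 × 355) = 68.4 mm.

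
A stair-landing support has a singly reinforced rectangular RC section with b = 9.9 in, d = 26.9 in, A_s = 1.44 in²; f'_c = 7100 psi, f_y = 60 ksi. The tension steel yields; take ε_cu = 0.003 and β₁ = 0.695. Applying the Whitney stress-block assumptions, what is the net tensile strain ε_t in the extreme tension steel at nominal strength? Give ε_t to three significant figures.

ε_t ≈ 0.0358

a = A_s f_y/(0.85 f'_c b) = 1.446 in.
β₁ = 0.695, so c = a/β₁ = 1.446/0.695 = 2.081 in.
From the linear strain diagram with ε_cu = 0.003: ε_t = 0.003 (d − c)/c = 0.003 × (26.9 − 2.081)/2.081 = 0.0358.
Since ε_t ≥ 0.005, the section is tension-controlled.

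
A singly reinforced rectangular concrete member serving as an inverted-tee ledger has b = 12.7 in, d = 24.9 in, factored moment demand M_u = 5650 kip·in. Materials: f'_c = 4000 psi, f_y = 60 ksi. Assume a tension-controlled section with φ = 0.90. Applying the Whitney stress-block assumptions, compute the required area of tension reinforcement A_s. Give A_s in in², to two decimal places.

M_n = M_u/φ = 5650/0.90 = 6277.78 kip·in.
From M_n = 0.85 f'_c a b (d − a/2):
a = d − √(d² − 2M_n/(0.85 f'_c b)) = 24.9 − √(24.9² − 2 × 6277.78/(0.85 × 4 × 12.7)) = 6.755 in.
A_s = 0.85 f'_c a b / f_y = 0.85 × 4 × 6.755 × 12.7 / 60 = 4.861 in².

A_s ≈ 4.86 in²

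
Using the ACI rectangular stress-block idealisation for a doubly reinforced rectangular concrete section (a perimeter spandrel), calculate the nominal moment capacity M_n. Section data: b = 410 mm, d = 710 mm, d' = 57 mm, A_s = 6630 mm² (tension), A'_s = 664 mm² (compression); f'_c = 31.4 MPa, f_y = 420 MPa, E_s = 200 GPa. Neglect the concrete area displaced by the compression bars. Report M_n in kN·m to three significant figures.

M_n ≈ 1670 kN·m

Assume both tension and compression steel yield.
Net tension couple steel: A_s − A'_s = 5966 mm².
a = (A_s − A'_s) f_y / (0.85 f'_c b) = 2505720/(0.85 × 31.4 × 410) = 228.98 mm.
c = a/β₁ = 228.98/0.826 = 277.22 mm; ε'_s = 0.003(c − d')/c = 0.0024 ≥ f_y/E_s = 0.0021, so compression steel does yield.
M_n = (A_s − A'_s) f_y (d − a/2) + A'_s f_y (d − d') = [2505720 × (710 − 114.49) + 278880 × (710 − 57)] × 10⁻⁶ = 1492.18 + 182.11 = 1674.29 kN·m.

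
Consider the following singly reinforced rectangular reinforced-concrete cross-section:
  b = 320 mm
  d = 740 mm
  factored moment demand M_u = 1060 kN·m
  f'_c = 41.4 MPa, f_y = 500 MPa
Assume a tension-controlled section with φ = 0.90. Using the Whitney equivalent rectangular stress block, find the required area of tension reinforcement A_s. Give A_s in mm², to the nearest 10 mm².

A_s ≈ 3560 mm²

M_n = M_u/φ = 1060/0.90 = 1177.78 kN·m.
With M_n = 0.85 f'_c a b (d − a/2), solve the quadratic for a:
a = d − √(d² − 2M_n/(0.85 f'_c b)) = 740 − √(740² − 2 × 1177.78×10⁶/(0.85 × 41.4 × 320)) = 158.26 mm.
A_s = 0.85 f'_c a b / f_y = 0.85 × 41.4 × 158.26 × 320 / 500 = 3564.3 mm².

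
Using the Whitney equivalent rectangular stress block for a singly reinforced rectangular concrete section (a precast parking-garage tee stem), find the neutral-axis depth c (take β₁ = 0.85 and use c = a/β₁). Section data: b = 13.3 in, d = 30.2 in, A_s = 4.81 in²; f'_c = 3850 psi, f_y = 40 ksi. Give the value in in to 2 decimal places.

T = A_s f_y = 4.81 × 40 = 192.4 kips.
a = T/(0.85 f'_c b) = 192.4/(0.85 × 3.85 × 13.3) = 4.4205 in.
With β₁ = 0.85, c = a/β₁ = 4.4205/0.85 = 5.20 in.

c ≈ 5.20 in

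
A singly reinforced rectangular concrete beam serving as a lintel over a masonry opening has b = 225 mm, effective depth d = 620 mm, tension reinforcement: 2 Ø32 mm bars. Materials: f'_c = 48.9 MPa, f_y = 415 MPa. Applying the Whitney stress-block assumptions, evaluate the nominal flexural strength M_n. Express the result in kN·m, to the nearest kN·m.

A_s = 2 × 804 = 1608 mm².
T = A_s f_y = 1608 × 415 = 667320 N = 667.32 kN.
From C = T: a = T/(0.85 f'_c b) = 667320/(0.85 × 48.9 × 225) = 71.35 mm.
M_n = T(d − a/2) = 667.32 kN × (620 − 35.675) mm = 389.93 kN·m.

M_n ≈ 390 kN·m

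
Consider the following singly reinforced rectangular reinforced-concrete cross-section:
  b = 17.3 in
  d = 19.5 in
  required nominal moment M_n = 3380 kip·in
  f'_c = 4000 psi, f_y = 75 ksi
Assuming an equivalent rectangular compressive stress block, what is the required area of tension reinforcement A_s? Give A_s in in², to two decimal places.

A_s ≈ 2.52 in²

From M_n = 0.85 f'_c a b (d − a/2):
a = d − √(d² − 2M_n/(0.85 f'_c b)) = 19.5 − √(19.5² − 2 × 3380/(0.85 × 4 × 17.3)) = 3.211 in.
A_s = 0.85 f'_c a b / f_y = 0.85 × 4 × 3.211 × 17.3 / 75 = 2.518 in².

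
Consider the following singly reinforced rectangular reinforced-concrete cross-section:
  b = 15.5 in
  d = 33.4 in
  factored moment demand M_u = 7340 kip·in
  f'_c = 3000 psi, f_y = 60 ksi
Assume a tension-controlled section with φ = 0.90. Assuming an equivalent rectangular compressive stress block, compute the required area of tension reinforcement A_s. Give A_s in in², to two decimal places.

A_s ≈ 4.54 in²

M_n = M_u/φ = 7340/0.90 = 8155.56 kip·in.
From M_n = 0.85 f'_c a b (d − a/2):
a = d − √(d² − 2M_n/(0.85 f'_c b)) = 33.4 − √(33.4² − 2 × 8155.56/(0.85 × 3 × 15.5)) = 6.888 in.
A_s = 0.85 f'_c a b / f_y = 0.85 × 3 × 6.888 × 15.5 / 60 = 4.537 in².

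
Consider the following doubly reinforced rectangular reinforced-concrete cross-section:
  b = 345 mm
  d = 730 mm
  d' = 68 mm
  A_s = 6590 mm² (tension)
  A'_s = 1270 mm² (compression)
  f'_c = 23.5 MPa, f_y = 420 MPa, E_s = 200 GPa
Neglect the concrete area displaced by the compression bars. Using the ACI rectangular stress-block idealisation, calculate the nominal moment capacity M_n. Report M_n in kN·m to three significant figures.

Assume both tension and compression steel yield.
Net tension couple steel: A_s − A'_s = 5320 mm².
a = (A_s − A'_s) f_y / (0.85 f'_c b) = 2234400/(0.85 × 23.5 × 345) = 324.23 mm.
c = a/β₁ = 324.23/0.85 = 381.45 mm; ε'_s = 0.003(c − d')/c = 0.0025 ≥ f_y/E_s = 0.0021, so compression steel does yield.
M_n = (A_s − A'_s) f_y (d − a/2) + A'_s f_y (d − d') = [2234400 × (730 − 162.115) + 533400 × (730 − 68)] × 10⁻⁶ = 1268.88 + 353.11 = 1621.99 kN·m.

M_n ≈ 1620 kN·m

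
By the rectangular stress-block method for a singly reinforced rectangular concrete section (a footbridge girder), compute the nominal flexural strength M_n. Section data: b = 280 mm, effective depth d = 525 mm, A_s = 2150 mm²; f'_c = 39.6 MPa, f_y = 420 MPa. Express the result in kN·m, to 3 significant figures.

M_n ≈ 431 kN·m

T = A_s f_y = 2150 × 420 = 903000 N = 903 kN.
From C = T: a = T/(0.85 f'_c b) = 903000/(0.85 × 39.6 × 280) = 95.81 mm.
M_n = T(d − a/2) = 903 kN × (525 − 47.905) mm = 430.82 kN·m.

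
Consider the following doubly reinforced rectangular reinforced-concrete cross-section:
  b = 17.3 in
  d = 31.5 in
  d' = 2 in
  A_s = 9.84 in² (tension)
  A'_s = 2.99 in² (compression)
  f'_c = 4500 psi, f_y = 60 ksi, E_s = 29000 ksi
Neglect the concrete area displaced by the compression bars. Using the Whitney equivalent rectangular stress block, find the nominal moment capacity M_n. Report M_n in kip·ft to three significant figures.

M_n ≈ 1410 kip·ft

Assume both steels yield.
a = (A_s − A'_s) f_y/(0.85 f'_c b) = (9.84 − 2.99) × 60/(0.85 × 4.5 × 17.3) = 6.211 in.
c = a/β₁ = 6.211/0.825 = 7.528 in; ε'_s = 0.003(c − d')/c = 0.0022 ≥ ε_y = 0.0021, so the compression steel yields.
M_n = (A_s − A'_s) f_y (d − a/2) + A'_s f_y (d − d') = 411 × (31.5 − 3.1055) + 179.4 × (31.5 − 2) = 11670.1 + 5292.3 = 16962.4 kip·in = 16962.4/12 = 1413.53 kip·ft.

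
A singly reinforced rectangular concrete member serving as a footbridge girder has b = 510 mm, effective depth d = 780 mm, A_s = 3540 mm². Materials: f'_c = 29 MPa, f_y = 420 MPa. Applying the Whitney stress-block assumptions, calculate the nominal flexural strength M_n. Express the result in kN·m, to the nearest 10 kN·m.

T = A_s f_y = 3540 × 420 = 1486800 N = 1486.8 kN.
From C = T: a = T/(0.85 f'_c b) = 1486800/(0.85 × 29 × 510) = 118.27 mm.
M_n = T(d − a/2) = 1486.8 kN × (780 − 59.135) mm = 1071.78 kN·m.

M_n ≈ 1070 kN·m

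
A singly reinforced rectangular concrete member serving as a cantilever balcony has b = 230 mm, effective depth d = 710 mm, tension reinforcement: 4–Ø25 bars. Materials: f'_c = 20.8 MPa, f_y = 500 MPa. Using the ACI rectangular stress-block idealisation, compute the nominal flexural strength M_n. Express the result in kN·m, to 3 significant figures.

A_s = 4 × 491 = 1964 mm².
T = A_s f_y = 1964 × 500 = 982000 N = 982 kN.
From C = T: a = T/(0.85 f'_c b) = 982000/(0.85 × 20.8 × 230) = 241.49 mm.
M_n = T(d − a/2) = 982 kN × (710 − 120.745) mm = 578.65 kN·m.

M_n ≈ 579 kN·m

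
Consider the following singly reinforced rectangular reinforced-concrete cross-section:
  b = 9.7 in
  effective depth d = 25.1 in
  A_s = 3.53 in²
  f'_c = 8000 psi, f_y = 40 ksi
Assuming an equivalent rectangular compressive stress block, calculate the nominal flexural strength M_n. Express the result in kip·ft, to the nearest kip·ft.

M_n ≈ 283 kip·ft

T = A_s f_y = 3.53 × 40 = 141.2 kips.
a = T/(0.85 f'_c b) = 141.2/(0.85 × 8 × 9.7) = 2.141 in.
M_n = T(d − a/2) = 141.2 × (25.1 − 1.0705) = 3393.0 kip·in = 3393.0/12 = 282.75 kip·ft.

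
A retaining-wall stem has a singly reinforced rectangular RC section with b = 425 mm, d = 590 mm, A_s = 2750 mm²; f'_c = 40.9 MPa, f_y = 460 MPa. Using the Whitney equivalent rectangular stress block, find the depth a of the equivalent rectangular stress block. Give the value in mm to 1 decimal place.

a ≈ 85.6 mm

T = A_s f_y = 2750 × 460 = 1265000 N = 1265 kN.
Setting C = 0.85 f'_c a b equal to T: a = 1265000/(0.85 × 40.9 × 425) = 85.6 mm.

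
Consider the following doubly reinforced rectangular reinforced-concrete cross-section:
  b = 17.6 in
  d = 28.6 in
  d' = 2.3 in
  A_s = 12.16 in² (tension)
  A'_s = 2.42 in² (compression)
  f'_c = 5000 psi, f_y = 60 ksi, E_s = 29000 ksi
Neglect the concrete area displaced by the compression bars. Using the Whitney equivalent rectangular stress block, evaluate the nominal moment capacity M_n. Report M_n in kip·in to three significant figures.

M_n ≈ 18200 kip·in

Assume both steels yield.
a = (A_s − A'_s) f_y/(0.85 f'_c b) = (12.16 − 2.42) × 60/(0.85 × 5 × 17.6) = 7.813 in.
c = a/β₁ = 7.813/0.8 = 9.766 in; ε'_s = 0.003(c − d')/c = 0.0023 ≥ ε_y = 0.0021, so the compression steel yields.
M_n = (A_s − A'_s) f_y (d − a/2) + A'_s f_y (d − d') = 584.4 × (28.6 − 3.9065) + 145.2 × (28.6 − 2.3) = 14430.9 + 3818.8 = 18249.7 kip·in.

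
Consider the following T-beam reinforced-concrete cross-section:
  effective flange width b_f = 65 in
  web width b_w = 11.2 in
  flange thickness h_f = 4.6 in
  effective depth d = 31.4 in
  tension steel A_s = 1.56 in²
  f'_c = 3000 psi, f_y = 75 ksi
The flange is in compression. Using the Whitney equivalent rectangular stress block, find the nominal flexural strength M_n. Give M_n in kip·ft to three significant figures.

Tension: T = A_s f_y = 1.56 × 75 = 117 kips.
Try a within the flange: a = T/(0.85 f'_c b_f) = 117/(0.85 × 3 × 65) = 0.706 in.
Since a = 0.706 ≤ h_f = 4.6 in, the stress block lies entirely in the flange; analyse as a rectangular beam of width b_f.
M_n = T(d − a/2) = 117 × (31.4 − 0.353) = 3632.5 kip·in.
M_n = 3632.5/12 = 302.71 kip·ft.

M_n ≈ 303 kip·ft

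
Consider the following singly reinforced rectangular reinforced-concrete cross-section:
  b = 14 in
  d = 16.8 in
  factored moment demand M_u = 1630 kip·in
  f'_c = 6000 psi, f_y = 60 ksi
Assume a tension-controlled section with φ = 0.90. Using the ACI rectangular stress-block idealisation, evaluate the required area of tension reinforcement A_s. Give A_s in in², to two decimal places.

A_s ≈ 1.89 in²

M_n = M_u/φ = 1630/0.90 = 1811.11 kip·in.
From M_n = 0.85 f'_c a b (d − a/2):
a = d − √(d² − 2M_n/(0.85 f'_c b)) = 16.8 − √(16.8² − 2 × 1811.11/(0.85 × 6 × 14)) = 1.585 in.
A_s = 0.85 f'_c a b / f_y = 0.85 × 6 × 1.585 × 14 / 60 = 1.886 in².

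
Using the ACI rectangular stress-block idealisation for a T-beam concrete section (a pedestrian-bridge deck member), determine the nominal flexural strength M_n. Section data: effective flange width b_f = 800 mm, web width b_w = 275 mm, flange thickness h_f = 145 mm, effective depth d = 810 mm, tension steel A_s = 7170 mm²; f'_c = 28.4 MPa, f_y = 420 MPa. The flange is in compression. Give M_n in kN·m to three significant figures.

M_n ≈ 2200 kN·m

Tension: T = A_s f_y = 7170 × 420 = 3011400 N.
Try a within the flange: a = T/(0.85 f'_c b_f) = 3011400/(0.85 × 28.4 × 800) = 155.93 mm.
a = 155.93 > h_f = 145 mm: the block extends into the web. Split into flange-overhang and web parts.
C_f = 0.85 f'_c (b_f − b_w) h_f = 0.85 × 28.4 × (800 − 275) × 145 = 1837658 N.
Remaining web compression depth: a_w = (T − C_f)/(0.85 f'_c b_w) = (3011400 − 1837658)/(0.85 × 28.4 × 275) = 176.81 mm.
M_n = C_f(d − h_f/2) + (T − C_f)(d − a_w/2) = 1837658 × (810 − 72.5) + 1173742 × (810 − 88.405) = 1355.27 + 846.97 = 2202.24 × 10⁶ N·mm.
M_n = 2202.24 kN·m.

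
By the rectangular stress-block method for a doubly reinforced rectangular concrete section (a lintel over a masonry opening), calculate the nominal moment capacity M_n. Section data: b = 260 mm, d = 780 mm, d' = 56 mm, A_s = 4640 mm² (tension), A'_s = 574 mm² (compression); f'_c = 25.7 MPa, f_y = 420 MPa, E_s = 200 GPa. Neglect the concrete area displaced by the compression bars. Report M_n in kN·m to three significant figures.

Assume both tension and compression steel yield.
Net tension couple steel: A_s − A'_s = 4066 mm².
a = (A_s − A'_s) f_y / (0.85 f'_c b) = 1707720/(0.85 × 25.7 × 260) = 300.67 mm.
c = a/β₁ = 300.67/0.85 = 353.73 mm; ε'_s = 0.003(c − d')/c = 0.0025 ≥ f_y/E_s = 0.0021, so compression steel does yield.
M_n = (A_s − A'_s) f_y (d − a/2) + A'_s f_y (d − d') = [1707720 × (780 − 150.335) + 241080 × (780 − 56)] × 10⁻⁶ = 1075.29 + 174.54 = 1249.83 kN·m.

M_n ≈ 1250 kN·m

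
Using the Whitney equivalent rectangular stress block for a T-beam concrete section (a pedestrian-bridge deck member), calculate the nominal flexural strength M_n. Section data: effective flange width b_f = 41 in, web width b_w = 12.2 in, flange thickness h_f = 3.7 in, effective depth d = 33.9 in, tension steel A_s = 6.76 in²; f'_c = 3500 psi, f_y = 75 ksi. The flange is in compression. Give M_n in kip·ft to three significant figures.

Tension: T = A_s f_y = 6.76 × 75 = 507 kips.
Try a within the flange: a = T/(0.85 f'_c b_f) = 507/(0.85 × 3.5 × 41) = 4.157 in.
a = 4.157 > h_f = 3.7 in: the block extends into the web. Split into flange-overhang and web parts.
C_f = 0.85 f'_c (b_f − b_w) h_f = 0.85 × 3.5 × (41 − 12.2) × 3.7 = 317.0 kips.
Remaining web compression depth: a_w = (T − C_f)/(0.85 f'_c b_w) = (507 − 317.0)/(0.85 × 3.5 × 12.2) = 5.235 in.
M_n = C_f(d − h_f/2) + (T − C_f)(d − a_w/2) = 317.0 × (33.9 − 1.85) + 190 × (33.9 − 2.6175) = 10159.9 + 5943.7 = 16103.6 kip·in.
M_n = 16103.6/12 = 1341.97 kip·ft.

M_n ≈ 1340 kip·ft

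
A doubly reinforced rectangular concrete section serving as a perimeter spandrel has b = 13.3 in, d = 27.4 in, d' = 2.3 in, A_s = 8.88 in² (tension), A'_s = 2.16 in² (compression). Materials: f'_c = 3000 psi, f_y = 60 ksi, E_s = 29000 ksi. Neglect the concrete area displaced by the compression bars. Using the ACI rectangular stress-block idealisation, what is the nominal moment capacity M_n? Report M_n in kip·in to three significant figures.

Assume both steels yield.
a = (A_s − A'_s) f_y/(0.85 f'_c b) = (8.88 − 2.16) × 60/(0.85 × 3 × 13.3) = 11.889 in.
c = a/β₁ = 11.889/0.85 = 13.987 in; ε'_s = 0.003(c − d')/c = 0.0025 ≥ ε_y = 0.0021, so the compression steel yields.
M_n = (A_s − A'_s) f_y (d − a/2) + A'_s f_y (d − d') = 403.2 × (27.4 − 5.9445) + 129.6 × (27.4 − 2.3) = 8650.9 + 3253.0 = 11903.9 kip·in.

M_n ≈ 11900 kip·in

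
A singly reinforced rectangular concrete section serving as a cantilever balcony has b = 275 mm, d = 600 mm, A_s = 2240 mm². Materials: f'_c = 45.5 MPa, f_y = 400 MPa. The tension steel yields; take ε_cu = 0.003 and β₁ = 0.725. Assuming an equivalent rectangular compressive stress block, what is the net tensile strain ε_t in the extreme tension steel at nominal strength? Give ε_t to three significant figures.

a = A_s f_y/(0.85 f'_c b) = 84.25 mm.
β₁ = 0.725, so c = a/β₁ = 84.25/0.725 = 116.21 mm.
From the linear strain diagram with ε_cu = 0.003: ε_t = 0.003 (d − c)/c = 0.003 × (600 − 116.21)/116.21 = 0.0125.
Since ε_t ≥ 0.005, the section is tension-controlled.

ε_t ≈ 0.0125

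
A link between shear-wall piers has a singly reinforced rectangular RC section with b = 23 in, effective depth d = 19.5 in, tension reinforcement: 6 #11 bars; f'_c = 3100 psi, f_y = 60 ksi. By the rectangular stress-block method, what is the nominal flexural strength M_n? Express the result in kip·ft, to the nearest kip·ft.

A_s = 6 × 1.56 = 9.36 in².
T = A_s f_y = 9.36 × 60 = 561.6 kips.
a = T/(0.85 f'_c b) = 561.6/(0.85 × 3.1 × 23) = 9.267 in.
M_n = T(d − a/2) = 561.6 × (19.5 − 4.6335) = 8349.0 kip·in = 8349.0/12 = 695.75 kip·ft.

M_n ≈ 696 kip·ft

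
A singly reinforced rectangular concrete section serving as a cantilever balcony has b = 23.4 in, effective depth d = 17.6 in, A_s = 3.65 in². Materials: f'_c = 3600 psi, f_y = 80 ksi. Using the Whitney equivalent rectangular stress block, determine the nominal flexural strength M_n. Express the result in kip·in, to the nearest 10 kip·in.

T = A_s f_y = 3.65 × 80 = 292 kips.
a = T/(0.85 f'_c b) = 292/(0.85 × 3.6 × 23.4) = 4.078 in.
M_n = T(d − a/2) = 292 × (17.6 − 2.039) = 4543.8 kip·in.

M_n ≈ 4540 kip·in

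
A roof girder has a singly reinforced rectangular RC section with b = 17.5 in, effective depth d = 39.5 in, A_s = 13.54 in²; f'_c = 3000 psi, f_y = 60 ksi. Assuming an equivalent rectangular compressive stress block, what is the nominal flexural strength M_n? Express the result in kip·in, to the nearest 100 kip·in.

T = A_s f_y = 13.54 × 60 = 812.4 kips.
a = T/(0.85 f'_c b) = 812.4/(0.85 × 3 × 17.5) = 18.205 in.
M_n = T(d − a/2) = 812.4 × (39.5 − 9.1025) = 24694.9 kip·in.

M_n ≈ 24700 kip·in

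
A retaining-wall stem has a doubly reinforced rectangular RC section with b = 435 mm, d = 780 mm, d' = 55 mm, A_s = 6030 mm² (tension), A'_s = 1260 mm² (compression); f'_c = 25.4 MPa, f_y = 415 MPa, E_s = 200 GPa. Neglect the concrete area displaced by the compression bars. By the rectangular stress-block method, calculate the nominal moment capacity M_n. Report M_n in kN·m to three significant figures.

M_n ≈ 1710 kN·m

Assume both tension and compression steel yield.
Net tension couple steel: A_s − A'_s = 4770 mm².
a = (A_s − A'_s) f_y / (0.85 f'_c b) = 1979550/(0.85 × 25.4 × 435) = 210.78 mm.
c = a/β₁ = 210.78/0.85 = 247.98 mm; ε'_s = 0.003(c − d')/c = 0.0023 ≥ f_y/E_s = 0.0021, so compression steel does yield.
M_n = (A_s − A'_s) f_y (d − a/2) + A'_s f_y (d − d') = [1979550 × (780 − 105.39) + 522900 × (780 − 55)] × 10⁻⁶ = 1335.42 + 379.10 = 1714.52 kN·m.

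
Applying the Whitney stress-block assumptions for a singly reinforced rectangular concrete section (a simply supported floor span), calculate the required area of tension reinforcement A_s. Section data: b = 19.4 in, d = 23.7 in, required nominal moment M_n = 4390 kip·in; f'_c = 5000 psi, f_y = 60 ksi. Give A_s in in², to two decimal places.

From M_n = 0.85 f'_c a b (d − a/2):
a = d − √(d² − 2M_n/(0.85 f'_c b)) = 23.7 − √(23.7² − 2 × 4390/(0.85 × 5 × 19.4)) = 2.365 in.
A_s = 0.85 f'_c a b / f_y = 0.85 × 5 × 2.365 × 19.4 / 60 = 3.250 in².

A_s ≈ 3.25 in²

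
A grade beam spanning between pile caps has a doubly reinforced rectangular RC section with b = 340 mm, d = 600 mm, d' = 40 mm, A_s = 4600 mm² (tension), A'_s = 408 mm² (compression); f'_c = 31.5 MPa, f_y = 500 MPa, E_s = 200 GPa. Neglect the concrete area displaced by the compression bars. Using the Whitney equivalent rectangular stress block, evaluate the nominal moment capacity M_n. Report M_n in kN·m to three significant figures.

M_n ≈ 1130 kN·m

Assume both tension and compression steel yield.
Net tension couple steel: A_s − A'_s = 4192 mm².
a = (A_s − A'_s) f_y / (0.85 f'_c b) = 2096000/(0.85 × 31.5 × 340) = 230.24 mm.
c = a/β₁ = 230.24/0.825 = 279.08 mm; ε'_s = 0.003(c − d')/c = 0.0026 ≥ f_y/E_s = 0.0025, so compression steel does yield.
M_n = (A_s − A'_s) f_y (d − a/2) + A'_s f_y (d − d') = [2096000 × (600 − 115.12) + 204000 × (600 − 40)] × 10⁻⁶ = 1016.31 + 114.24 = 1130.55 kN·m.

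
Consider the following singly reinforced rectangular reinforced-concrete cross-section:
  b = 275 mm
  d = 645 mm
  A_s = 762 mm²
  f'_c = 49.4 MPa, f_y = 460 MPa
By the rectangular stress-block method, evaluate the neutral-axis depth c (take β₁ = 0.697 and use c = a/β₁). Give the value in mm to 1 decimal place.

T = A_s f_y = 762 × 460 = 350520 N = 350.52 kN.
Setting C = 0.85 f'_c a b equal to T: a = 350520/(0.85 × 49.4 × 275) = 30.355 mm.
With β₁ = 0.697, c = a/β₁ = 30.355/0.697 = 43.6 mm.

c ≈ 43.6 mm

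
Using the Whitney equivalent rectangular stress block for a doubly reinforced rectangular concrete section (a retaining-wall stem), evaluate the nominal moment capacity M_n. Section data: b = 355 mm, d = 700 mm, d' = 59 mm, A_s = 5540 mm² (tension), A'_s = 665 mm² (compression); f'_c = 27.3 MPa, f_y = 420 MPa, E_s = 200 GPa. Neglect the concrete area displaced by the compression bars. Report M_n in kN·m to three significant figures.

M_n ≈ 1360 kN·m

Assume both tension and compression steel yield.
Net tension couple steel: A_s − A'_s = 4875 mm².
a = (A_s − A'_s) f_y / (0.85 f'_c b) = 2047500/(0.85 × 27.3 × 355) = 248.55 mm.
c = a/β₁ = 248.55/0.85 = 292.41 mm; ε'_s = 0.003(c − d')/c = 0.0024 ≥ f_y/E_s = 0.0021, so compression steel does yield.
M_n = (A_s − A'_s) f_y (d − a/2) + A'_s f_y (d − d') = [2047500 × (700 − 124.275) + 279300 × (700 − 59)] × 10⁻⁶ = 1178.80 + 179.03 = 1357.83 kN·m.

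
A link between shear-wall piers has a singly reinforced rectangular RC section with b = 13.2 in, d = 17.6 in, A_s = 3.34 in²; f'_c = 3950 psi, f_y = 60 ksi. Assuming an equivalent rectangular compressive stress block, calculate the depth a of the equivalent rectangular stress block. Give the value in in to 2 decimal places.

a ≈ 4.52 in

T = A_s f_y = 3.34 × 60 = 200.4 kips.
a = T/(0.85 f'_c b) = 200.4/(0.85 × 3.95 × 13.2) = 4.52 in.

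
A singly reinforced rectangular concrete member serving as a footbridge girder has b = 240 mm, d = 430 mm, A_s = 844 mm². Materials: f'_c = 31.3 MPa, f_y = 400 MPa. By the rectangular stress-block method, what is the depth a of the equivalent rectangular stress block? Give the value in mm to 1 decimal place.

T = A_s f_y = 844 × 400 = 337600 N = 337.6 kN.
Setting C = 0.85 f'_c a b equal to T: a = 337600/(0.85 × 31.3 × 240) = 52.9 mm.

a ≈ 52.9 mm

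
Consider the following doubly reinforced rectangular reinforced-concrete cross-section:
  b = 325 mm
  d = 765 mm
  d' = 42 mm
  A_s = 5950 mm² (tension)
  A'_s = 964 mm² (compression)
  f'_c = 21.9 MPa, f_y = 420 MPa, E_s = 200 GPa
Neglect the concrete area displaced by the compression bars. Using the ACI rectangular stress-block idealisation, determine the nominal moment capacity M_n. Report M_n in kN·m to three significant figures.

Assume both tension and compression steel yield.
Net tension couple steel: A_s − A'_s = 4986 mm².
a = (A_s − A'_s) f_y / (0.85 f'_c b) = 2094120/(0.85 × 21.9 × 325) = 346.14 mm.
c = a/β₁ = 346.14/0.85 = 407.22 mm; ε'_s = 0.003(c − d')/c = 0.0027 ≥ f_y/E_s = 0.0021, so compression steel does yield.
M_n = (A_s − A'_s) f_y (d − a/2) + A'_s f_y (d − d') = [2094120 × (765 − 173.07) + 404880 × (765 − 42)] × 10⁻⁶ = 1239.57 + 292.73 = 1532.30 kN·m.

M_n ≈ 1530 kN·m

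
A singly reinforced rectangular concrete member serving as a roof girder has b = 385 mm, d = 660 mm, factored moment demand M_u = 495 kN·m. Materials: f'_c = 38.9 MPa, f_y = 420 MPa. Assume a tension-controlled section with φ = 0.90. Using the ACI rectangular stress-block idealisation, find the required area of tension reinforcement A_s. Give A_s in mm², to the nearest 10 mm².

M_n = M_u/φ = 495/0.90 = 550 kN·m.
With M_n = 0.85 f'_c a b (d − a/2), solve the quadratic for a:
a = d − √(d² − 2M_n/(0.85 f'_c b)) = 660 − √(660² − 2 × 550×10⁶/(0.85 × 38.9 × 385)) = 69.08 mm.
A_s = 0.85 f'_c a b / f_y = 0.85 × 38.9 × 69.08 × 385 / 420 = 2093.8 mm².

A_s ≈ 2090 mm²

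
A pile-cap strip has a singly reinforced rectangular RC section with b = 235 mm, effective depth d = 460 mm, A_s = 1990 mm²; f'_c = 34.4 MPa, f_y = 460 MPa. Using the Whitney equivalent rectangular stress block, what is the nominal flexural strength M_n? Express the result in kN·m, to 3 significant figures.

M_n ≈ 360 kN·m

T = A_s f_y = 1990 × 460 = 915400 N = 915.4 kN.
From C = T: a = T/(0.85 f'_c b) = 915400/(0.85 × 34.4 × 235) = 133.22 mm.
M_n = T(d − a/2) = 915.4 kN × (460 − 66.61) mm = 360.11 kN·m.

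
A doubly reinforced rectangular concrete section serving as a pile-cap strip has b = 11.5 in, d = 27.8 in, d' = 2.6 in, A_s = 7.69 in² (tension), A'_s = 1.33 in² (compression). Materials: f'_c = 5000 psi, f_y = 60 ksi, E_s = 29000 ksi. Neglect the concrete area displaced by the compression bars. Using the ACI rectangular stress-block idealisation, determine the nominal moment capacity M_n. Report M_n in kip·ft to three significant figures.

Assume both steels yield.
a = (A_s − A'_s) f_y/(0.85 f'_c b) = (7.69 − 1.33) × 60/(0.85 × 5 × 11.5) = 7.808 in.
c = a/β₁ = 7.808/0.8 = 9.760 in; ε'_s = 0.003(c − d')/c = 0.0022 ≥ ε_y = 0.0021, so the compression steel yields.
M_n = (A_s − A'_s) f_y (d − a/2) + A'_s f_y (d − d') = 381.6 × (27.8 − 3.904) + 79.8 × (27.8 − 2.6) = 9118.7 + 2011.0 = 11129.7 kip·in = 11129.7/12 = 927.48 kip·ft.

M_n ≈ 927 kip·ft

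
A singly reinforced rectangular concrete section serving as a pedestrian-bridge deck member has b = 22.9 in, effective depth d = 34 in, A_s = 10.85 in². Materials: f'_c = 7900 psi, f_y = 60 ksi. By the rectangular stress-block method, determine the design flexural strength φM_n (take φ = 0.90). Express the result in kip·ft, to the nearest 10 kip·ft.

φM_n ≈ 1560 kip·ft

T = A_s f_y = 10.85 × 60 = 651 kips.
a = T/(0.85 f'_c b) = 651/(0.85 × 7.9 × 22.9) = 4.233 in.
M_n = T(d − a/2) = 651 × (34 − 2.1165) = 20756.2 kip·in = 20756.2/12 = 1729.68 kip·ft.
φM_n = 0.90 × 1729.68 = 1556.71 kip·ft.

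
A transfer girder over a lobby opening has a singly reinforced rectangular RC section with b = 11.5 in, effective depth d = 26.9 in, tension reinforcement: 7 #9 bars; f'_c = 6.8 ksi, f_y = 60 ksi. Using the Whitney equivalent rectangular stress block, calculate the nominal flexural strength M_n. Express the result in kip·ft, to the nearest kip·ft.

A_s = 7 × 1 = 7 in².
T = A_s f_y = 7 × 60 = 420 kips.
a = T/(0.85 f'_c b) = 420/(0.85 × 6.8 × 11.5) = 6.319 in.
M_n = T(d − a/2) = 420 × (26.9 − 3.1595) = 9971.0 kip·in = 9971.0/12 = 830.92 kip·ft.

M_n ≈ 831 kip·ft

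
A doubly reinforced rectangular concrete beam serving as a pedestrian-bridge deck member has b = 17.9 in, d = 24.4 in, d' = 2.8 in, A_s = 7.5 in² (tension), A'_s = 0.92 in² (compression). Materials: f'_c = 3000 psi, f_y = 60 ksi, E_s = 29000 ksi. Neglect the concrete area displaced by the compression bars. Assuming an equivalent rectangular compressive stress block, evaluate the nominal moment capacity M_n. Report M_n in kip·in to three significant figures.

M_n ≈ 9120 kip·in

Assume both steels yield.
a = (A_s − A'_s) f_y/(0.85 f'_c b) = (7.5 − 0.92) × 60/(0.85 × 3 × 17.9) = 8.649 in.
c = a/β₁ = 8.649/0.85 = 10.175 in; ε'_s = 0.003(c − d')/c = 0.0022 ≥ ε_y = 0.0021, so the compression steel yields.
M_n = (A_s − A'_s) f_y (d − a/2) + A'_s f_y (d − d') = 394.8 × (24.4 − 4.3245) + 55.2 × (24.4 − 2.8) = 7925.8 + 1192.3 = 9118.1 kip·in.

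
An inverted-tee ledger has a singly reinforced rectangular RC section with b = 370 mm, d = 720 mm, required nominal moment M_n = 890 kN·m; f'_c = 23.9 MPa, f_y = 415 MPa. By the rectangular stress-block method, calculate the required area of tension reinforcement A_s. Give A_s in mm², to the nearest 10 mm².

A_s ≈ 3430 mm²

With M_n = 0.85 f'_c a b (d − a/2), solve the quadratic for a:
a = d − √(d² − 2M_n/(0.85 f'_c b)) = 720 − √(720² − 2 × 890×10⁶/(0.85 × 23.9 × 370)) = 189.35 mm.
A_s = 0.85 f'_c a b / f_y = 0.85 × 23.9 × 189.35 × 370 / 415 = 3429.5 mm².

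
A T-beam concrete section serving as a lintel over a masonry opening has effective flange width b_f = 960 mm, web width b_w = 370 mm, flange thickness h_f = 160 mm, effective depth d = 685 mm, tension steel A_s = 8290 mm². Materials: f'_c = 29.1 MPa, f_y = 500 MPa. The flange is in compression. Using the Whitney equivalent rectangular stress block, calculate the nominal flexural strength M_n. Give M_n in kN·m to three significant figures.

Tension: T = A_s f_y = 8290 × 500 = 4145000 N.
Try a within the flange: a = T/(0.85 f'_c b_f) = 4145000/(0.85 × 29.1 × 960) = 174.56 mm.
a = 174.56 > h_f = 160 mm: the block extends into the web. Split into flange-overhang and web parts.
C_f = 0.85 f'_c (b_f − b_w) h_f = 0.85 × 29.1 × (960 − 370) × 160 = 2334984 N.
Remaining web compression depth: a_w = (T − C_f)/(0.85 f'_c b_w) = (4145000 − 2334984)/(0.85 × 29.1 × 370) = 197.77 mm.
M_n = C_f(d − h_f/2) + (T − C_f)(d − a_w/2) = 2334984 × (685 − 80) + 1810016 × (685 − 98.885) = 1412.67 + 1060.88 = 2473.55 × 10⁶ N·mm.
M_n = 2473.55 kN·m.

M_n ≈ 2470 kN·m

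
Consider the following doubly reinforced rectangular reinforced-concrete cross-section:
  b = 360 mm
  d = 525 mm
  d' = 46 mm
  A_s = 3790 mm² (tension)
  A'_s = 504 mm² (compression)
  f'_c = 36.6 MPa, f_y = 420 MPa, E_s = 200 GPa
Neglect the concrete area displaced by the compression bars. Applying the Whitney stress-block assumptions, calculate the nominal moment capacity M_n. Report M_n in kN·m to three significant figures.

M_n ≈ 741 kN·m

Assume both tension and compression steel yield.
Net tension couple steel: A_s − A'_s = 3286 mm².
a = (A_s − A'_s) f_y / (0.85 f'_c b) = 1380120/(0.85 × 36.6 × 360) = 123.23 mm.
c = a/β₁ = 123.23/0.789 = 156.19 mm; ε'_s = 0.003(c − d')/c = 0.0021 ≥ f_y/E_s = 0.0021, so compression steel does yield.
M_n = (A_s − A'_s) f_y (d − a/2) + A'_s f_y (d − d') = [1380120 × (525 − 61.615) + 211680 × (525 − 46)] × 10⁻⁶ = 639.53 + 101.39 = 740.92 kN·m.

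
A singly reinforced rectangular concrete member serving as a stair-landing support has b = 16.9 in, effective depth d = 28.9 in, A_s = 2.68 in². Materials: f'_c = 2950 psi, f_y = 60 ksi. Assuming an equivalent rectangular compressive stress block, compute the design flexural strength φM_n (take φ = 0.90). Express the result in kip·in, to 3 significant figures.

φM_n ≈ 3910 kip·in

T = A_s f_y = 2.68 × 60 = 160.8 kips.
a = T/(0.85 f'_c b) = 160.8/(0.85 × 2.95 × 16.9) = 3.795 in.
M_n = T(d − a/2) = 160.8 × (28.9 − 1.8975) = 4342.0 kip·in.
φM_n = 0.90 × 4342.0 = 3907.8 kip·in.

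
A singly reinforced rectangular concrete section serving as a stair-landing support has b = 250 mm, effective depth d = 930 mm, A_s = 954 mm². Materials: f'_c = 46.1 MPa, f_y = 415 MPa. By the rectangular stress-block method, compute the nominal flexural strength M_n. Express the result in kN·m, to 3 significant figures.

M_n ≈ 360 kN·m

T = A_s f_y = 954 × 415 = 395910 N = 395.91 kN.
From C = T: a = T/(0.85 f'_c b) = 395910/(0.85 × 46.1 × 250) = 40.41 mm.
M_n = T(d − a/2) = 395.91 kN × (930 − 20.205) mm = 360.20 kN·m.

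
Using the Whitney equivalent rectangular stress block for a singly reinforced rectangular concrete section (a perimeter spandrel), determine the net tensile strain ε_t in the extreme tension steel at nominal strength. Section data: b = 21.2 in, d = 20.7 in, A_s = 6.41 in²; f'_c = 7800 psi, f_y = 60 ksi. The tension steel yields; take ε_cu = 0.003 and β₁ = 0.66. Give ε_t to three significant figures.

a = A_s f_y/(0.85 f'_c b) = 2.736 in.
β₁ = 0.66, so c = a/β₁ = 2.736/0.66 = 4.145 in.
From the linear strain diagram with ε_cu = 0.003: ε_t = 0.003 (d − c)/c = 0.003 × (20.7 − 4.145)/4.145 = 0.0120.
Since ε_t ≥ 0.005, the section is tension-controlled.

ε_t ≈ 0.0120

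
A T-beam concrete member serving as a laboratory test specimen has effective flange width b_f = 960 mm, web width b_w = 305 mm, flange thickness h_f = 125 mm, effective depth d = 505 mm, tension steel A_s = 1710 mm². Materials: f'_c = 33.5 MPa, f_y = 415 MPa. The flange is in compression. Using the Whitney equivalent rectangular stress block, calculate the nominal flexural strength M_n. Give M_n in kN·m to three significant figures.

M_n ≈ 349 kN·m

Tension: T = A_s f_y = 1710 × 415 = 709650 N.
Try a within the flange: a = T/(0.85 f'_c b_f) = 709650/(0.85 × 33.5 × 960) = 25.96 mm.
Since a = 25.96 ≤ h_f = 125 mm, the stress block lies entirely in the flange; analyse as a rectangular beam of width b_f.
M_n = T(d − a/2) = 709650 × (505 − 12.98) = 349.16 × 10⁶ N·mm.
M_n = 349.16 kN·m.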